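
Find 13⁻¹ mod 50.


Use the extended Euclidean algorithm to write 1 = 13·s + 50·t; then s mod 50 is the inverse.
Euclidean algorithm:
  13 = 0·50 + 13
  50 = 3·13 + 11
  13 = 1·11 + 2
  11 = 5·2 + 1
  2 = 2·1 + 0
gcd(13,50) = 1
Back-substitution gives: 13·(-23) + 50·(6) = 1
So 13⁻¹ ≡ -23 ≡ 27 (mod 50)
Check: 13 × 27 = 351 ≡ 1 (mod 50) ✓

13⁻¹ ≡ 27 (mod 50)


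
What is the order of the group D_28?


|D_n| = 2n (n rotations and n reflections)
|D_28| = 2×28 = 56

|D_28| = 56


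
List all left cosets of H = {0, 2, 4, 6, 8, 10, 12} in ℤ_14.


H = {0, 2, 4, 6, 8, 10, 12}, |H| = 7
Number of cosets = |G|/|H| = 14/7 = 2
0 + H = {0, 2, 4, 6, 8, 10, 12}
1 + H = {1, 3, 5, 7, 9, 11, 13}

Cosets: 0+H={0,2,4,6,8,10,12}; 1+H={1,3,5,7,9,11,13}


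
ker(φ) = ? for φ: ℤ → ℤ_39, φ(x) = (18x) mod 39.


Kernel = preimage of identity
ker(φ) = {x ∈ ℤ : 18x ≡ 0 (mod 39)}. gcd(18,39) = 3, so 18x ≡ 0 (mod 39) ⟺ x ≡ 0 (mod 39/3 = 13). Hence ker(φ) = 13ℤ

ker(φ) = 13ℤ


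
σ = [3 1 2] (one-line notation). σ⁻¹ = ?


To find σ⁻¹, swap domain and range:
σ(1) = 3 → σ⁻¹(3) = 1
σ(2) = 1 → σ⁻¹(1) = 2
σ(3) = 2 → σ⁻¹(2) = 3

σ⁻¹ = [2 3 1]


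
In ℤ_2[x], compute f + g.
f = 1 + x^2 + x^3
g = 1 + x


Add coefficients mod 2:
x^0: 1 + 1 = 0 (mod 2)
x^1: 0 + 1 = 1 (mod 2)
x^2: 1 + 0 = 1 (mod 2)
x^3: 1 + 0 = 1 (mod 2)
Result: x + x^2 + x^3

f + g = x + x^2 + x^3


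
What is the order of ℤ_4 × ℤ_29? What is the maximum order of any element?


|ℤ_4 × ℤ_29| = 4 × 29 = 116
Max element order = lcm(4,29) = 116
Cyclic? Yes (gcd=1)

|ℤ_4×ℤ_29| = 116, max element order = 116


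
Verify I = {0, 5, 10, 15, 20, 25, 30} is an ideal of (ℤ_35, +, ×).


Check ideal conditions for I = {0, 5, 10, 15, 20, 25, 30} in ℤ_35:
(1) I is an additive subgroup? Yes
(2) For r ∈ ℤ_35 and a ∈ I: r·a ∈ I? Yes

Yes, I is an ideal of ℤ_35


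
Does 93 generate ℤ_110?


g generates ℤ_n iff gcd(g, n) = 1
gcd(93, 110) = 1
Since gcd = 1, 93 is a generator.

Yes, 93 generates ℤ_110


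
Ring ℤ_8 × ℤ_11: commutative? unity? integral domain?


Direct product ring; commutative with unity (1,1); but (1,0)·(0,1) = (0,0) gives zero divisors, so not an integral domain
Commutative: Yes
Integral domain: No
Has unity: Yes

ℤ_8 × ℤ_11: Commutative=Yes, Unity=Yes


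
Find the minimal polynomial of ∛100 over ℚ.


∛100 satisfies x³ - 100 = 0, irreducible over ℚ (no rational root; 100 is not a perfect cube)

Minimal polynomial: x³ - 100


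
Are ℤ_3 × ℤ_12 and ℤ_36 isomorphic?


Comparing ℤ_3 × ℤ_12 and ℤ_36:
gcd(3,12) = 3 ≠ 1. Max element order in ℤ_3×ℤ_12 is lcm(3,12) = 12 < 36, so it has no element of order 36

No, ℤ_3 × ℤ_12 ≇ ℤ_36


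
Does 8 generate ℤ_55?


g generates ℤ_n iff gcd(g, n) = 1
gcd(8, 55) = 1
Since gcd = 1, 8 is a generator.

Yes, 8 generates ℤ_55


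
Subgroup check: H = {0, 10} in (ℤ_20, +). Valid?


Subgroup test for H = {0, 10} in (ℤ_20, +):
(1) 0 ∈ H? Yes
(2) Closure: for all a,b ∈ H, (a+b) mod 20 ∈ H? Yes
(3) Inverses: for all a ∈ H, -a mod 20 ∈ H? Yes

Yes, H is a subgroup of ℤ_20


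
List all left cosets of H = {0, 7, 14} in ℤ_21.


H = {0, 7, 14}, |H| = 3
Number of cosets = |G|/|H| = 21/3 = 7
0 + H = {0, 7, 14}
1 + H = {1, 8, 15}
2 + H = {2, 9, 16}
3 + H = {3, 10, 17}
4 + H = {4, 11, 18}
5 + H = {5, 12, 19}
6 + H = {6, 13, 20}

Cosets: 0+H={0,7,14}; 1+H={1,8,15}; 2+H={2,9,16}; 3+H={3,10,17}; 4+H={4,11,18}; 5+H={5,12,19}; 6+H={6,13,20}


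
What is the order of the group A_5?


|A_n| = n!/2 (even permutations)
|A_5| = 5!/2 = 120/2 = 60

|A_5| = 60


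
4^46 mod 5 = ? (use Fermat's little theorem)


Fermat's little theorem: if p is prime and gcd(a,p)=1, then a^(p-1) ≡ 1 (mod p)
p = 5 is prime, gcd(4,5) = 1
Reduce exponent: 46 mod 4 = 2
So 4^46 ≡ 4^2 (mod 5)
4^2 mod 5 = 1

4^46 ≡ 1 (mod 5)


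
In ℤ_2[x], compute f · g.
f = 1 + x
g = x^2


Expand and collect like terms; reduce coefficients mod 2:
x^0: 1·0 = 0 ≡ 0 (mod 2)
x^1: 1·0 + 1·0 = 0 ≡ 0 (mod 2)
x^2: 1·1 + 1·0 = 1 ≡ 1 (mod 2)
x^3: 1·1 = 1 ≡ 1 (mod 2)
Result: x^2 + x^3

f · g = x^2 + x^3


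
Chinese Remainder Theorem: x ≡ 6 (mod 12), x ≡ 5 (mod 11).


m₁ = 12, m₂ = 11, gcd = 1, so CRT applies. M = m₁·m₂ = 132
Let M₁ = M/m₁ = 11, M₂ = M/m₂ = 12
Find y₁ ≡ M₁⁻¹ (mod m₁): 11⁻¹ ≡ 11 (mod 12)
Find y₂ ≡ M₂⁻¹ (mod m₂): 12⁻¹ ≡ 1 (mod 11)
x = a₁·M₁·y₁ + a₂·M₂·y₂ = 6·11·11 + 5·12·1 = 786
Reduce mod 132: x ≡ 126
Check: 126 mod 12 = 6 ✓, 126 mod 11 = 5 ✓

x ≡ 126 (mod 132)


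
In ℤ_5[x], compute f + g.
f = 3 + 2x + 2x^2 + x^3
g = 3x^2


Add coefficients mod 5:
x^0: 3 + 0 = 3 (mod 5)
x^1: 2 + 0 = 2 (mod 5)
x^2: 2 + 3 = 0 (mod 5)
x^3: 1 + 0 = 1 (mod 5)
Result: 3 + 2x + x^3

f + g = 3 + 2x + x^3


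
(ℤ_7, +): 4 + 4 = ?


Operation: addition mod 7
4 + 4 = (a + b) mod 7 with a = 4, b = 4

4 + 4 = 1


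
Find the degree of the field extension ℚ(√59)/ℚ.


√59 has minimal polynomial x² - 59 (irreducible over ℚ since 59 is squarefree)

[ℚ(√59)/ℚ] = 2


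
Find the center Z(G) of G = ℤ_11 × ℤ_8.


Z(G) = {g ∈ G | gx = xg for all x ∈ G}
Direct product of abelian groups is abelian, so Z(G) = G

Z(ℤ_11 × ℤ_8) = ℤ_11 × ℤ_8


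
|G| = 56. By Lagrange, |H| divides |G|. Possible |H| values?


Lagrange's theorem: |H| divides |G|
|G| = 56
Divisors of 56: 1, 2, 4, 7, 8, 14, 28, 56

Possible subgroup orders: {1, 2, 4, 7, 8, 14, 28, 56}


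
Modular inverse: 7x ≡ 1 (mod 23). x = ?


Use the extended Euclidean algorithm to write 1 = 7·s + 23·t; then s mod 23 is the inverse.
Euclidean algorithm:
  7 = 0·23 + 7
  23 = 3·7 + 2
  7 = 3·2 + 1
  2 = 2·1 + 0
gcd(7,23) = 1
Back-substitution gives: 7·(10) + 23·(-3) = 1
So 7⁻¹ ≡ 10 ≡ 10 (mod 23)
Check: 7 × 10 = 70 ≡ 1 (mod 23) ✓

7⁻¹ ≡ 10 (mod 23)


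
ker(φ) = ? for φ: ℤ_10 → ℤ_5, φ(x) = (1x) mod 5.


Kernel = preimage of identity
ker(φ) = {x ∈ ℤ_10 : 1x ≡ 0 (mod 5)}. Since 5 | 10, φ is well-defined. The kernel is the cyclic subgroup ⟨5⟩ of ℤ_10 (order 2), i.e. {0, 5}

ker(φ) = {0, 5}


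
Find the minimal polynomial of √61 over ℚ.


√61 satisfies x² - 61 = 0, irreducible over ℚ since 61 is squarefree

Minimal polynomial: x² - 61


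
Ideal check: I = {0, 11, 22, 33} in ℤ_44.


Check ideal conditions for I = {0, 11, 22, 33} in ℤ_44:
(1) I is an additive subgroup? Yes
(2) For r ∈ ℤ_44 and a ∈ I: r·a ∈ I? Yes

Yes, I is an ideal of ℤ_44


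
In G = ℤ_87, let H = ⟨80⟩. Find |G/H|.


|⟨80⟩| = n / gcd(80, 87) = 87 / 1 = 87
H is normal (ℤ_87 is abelian).
|G/H| = |G| / |H| = 87 / 87 = 1

|G/H| = 1


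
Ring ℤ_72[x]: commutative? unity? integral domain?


ℤ_72 has zero divisors (2·36 ≡ 0), and these lift to constant zero divisors in ℤ_72[x]; so not an integral domain
Commutative: Yes
Integral domain: No
Has unity: Yes

ℤ_72[x]: Commutative=Yes, Unity=Yes


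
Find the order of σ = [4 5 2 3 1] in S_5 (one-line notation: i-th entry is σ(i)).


Cycle decomposition: (1 4 3 2 5)
Cycle lengths: 5
Order = lcm(5) = 5

ord(σ) = 5


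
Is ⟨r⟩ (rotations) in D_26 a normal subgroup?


H = ⟨r⟩ (rotations) in D_26
The rotation subgroup ⟨r⟩ has index 2 in D_26, so it is normal

Yes, normal subgroup


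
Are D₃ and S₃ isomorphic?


Comparing D₃ and S₃:
Both are the unique non-abelian group of order 6

Yes, D₃ ≅ S₃


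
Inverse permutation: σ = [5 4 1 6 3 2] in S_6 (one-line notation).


To find σ⁻¹, swap domain and range:
σ(1) = 5 → σ⁻¹(5) = 1
σ(2) = 4 → σ⁻¹(4) = 2
σ(3) = 1 → σ⁻¹(1) = 3
σ(4) = 6 → σ⁻¹(6) = 4
σ(5) = 3 → σ⁻¹(3) = 5
σ(6) = 2 → σ⁻¹(2) = 6

σ⁻¹ = [3 6 5 2 1 4]


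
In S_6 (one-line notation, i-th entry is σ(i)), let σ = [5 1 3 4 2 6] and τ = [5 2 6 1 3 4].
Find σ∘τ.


σ∘τ: apply τ first, then σ
1 →τ 5 →σ 2
2 →τ 2 →σ 1
3 →τ 6 →σ 6
4 →τ 1 →σ 5
5 →τ 3 →σ 3
6 →τ 4 →σ 4

σ∘τ = [2 1 6 5 3 4]


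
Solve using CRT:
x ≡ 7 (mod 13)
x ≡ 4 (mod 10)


m₁ = 13, m₂ = 10, gcd = 1, so CRT applies. M = m₁·m₂ = 130
Let M₁ = M/m₁ = 10, M₂ = M/m₂ = 13
Find y₁ ≡ M₁⁻¹ (mod m₁): 10⁻¹ ≡ 4 (mod 13)
Find y₂ ≡ M₂⁻¹ (mod m₂): 13⁻¹ ≡ 7 (mod 10)
x = a₁·M₁·y₁ + a₂·M₂·y₂ = 7·10·4 + 4·13·7 = 644
Reduce mod 130: x ≡ 124
Check: 124 mod 13 = 7 ✓, 124 mod 10 = 4 ✓

x ≡ 124 (mod 130)


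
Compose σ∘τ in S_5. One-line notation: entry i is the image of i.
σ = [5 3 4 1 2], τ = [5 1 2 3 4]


σ∘τ: apply τ first, then σ
1 →τ 5 →σ 2
2 →τ 1 →σ 5
3 →τ 2 →σ 3
4 →τ 3 →σ 4
5 →τ 4 →σ 1

σ∘τ = [2 5 3 4 1]


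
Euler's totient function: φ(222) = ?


Factor n: 222 = 2 × 3 × 37
φ(n) = n · ∏(1 - 1/p) over distinct primes p | n
φ(222) = 222 · (1 - 1/2) · (1 - 1/3) · (1 - 1/37) = 72

φ(222) = 72


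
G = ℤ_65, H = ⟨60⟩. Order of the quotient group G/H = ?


|⟨60⟩| = n / gcd(60, 65) = 65 / 5 = 13
H is normal (ℤ_65 is abelian).
|G/H| = |G| / |H| = 65 / 13 = 5

|G/H| = 5


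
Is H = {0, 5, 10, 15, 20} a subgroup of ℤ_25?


Subgroup test for H = {0, 5, 10, 15, 20} in (ℤ_25, +):
(1) 0 ∈ H? Yes
(2) Closure: for all a,b ∈ H, (a+b) mod 25 ∈ H? Yes
(3) Inverses: for all a ∈ H, -a mod 25 ∈ H? Yes

Yes, H is a subgroup of ℤ_25


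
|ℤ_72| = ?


ℤ_n has n elements.

|ℤ_72| = 72


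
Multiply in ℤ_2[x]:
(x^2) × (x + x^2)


Expand and collect like terms; reduce coefficients mod 2:
x^0: 0·0 = 0 ≡ 0 (mod 2)
x^1: 0·1 + 0·0 = 0 ≡ 0 (mod 2)
x^2: 0·1 + 0·1 + 1·0 = 0 ≡ 0 (mod 2)
x^3: 0·1 + 1·1 = 1 ≡ 1 (mod 2)
x^4: 1·1 = 1 ≡ 1 (mod 2)
Result: x^3 + x^4

f · g = x^3 + x^4


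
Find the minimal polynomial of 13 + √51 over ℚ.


Let α = 13 + √51. Then α - 13 = √51, so (α - 13)² = 51, giving α² - 26α + 118 = 0. Degree 2 and α ∉ ℚ, so this is the minimal polynomial.

Minimal polynomial: x² - 26x + 118


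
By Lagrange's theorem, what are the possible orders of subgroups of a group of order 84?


Lagrange's theorem: |H| divides |G|
|G| = 84
Divisors of 84: 1, 2, 3, 4, 6, 7, 12, 14, 21, 28, 42, 84

Possible subgroup orders: {1, 2, 3, 4, 6, 7, 12, 14, 21, 28, 42, 84}


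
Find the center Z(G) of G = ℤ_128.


Z(G) = {g ∈ G | gx = xg for all x ∈ G}
ℤ_128 is abelian, so Z(G) = G

Z(ℤ_128) = ℤ_128


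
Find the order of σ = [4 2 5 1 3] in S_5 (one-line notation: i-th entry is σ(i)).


Cycle decomposition: (1 4) (3 5)
Cycle lengths: 2, 2
Order = lcm(2, 2) = 2

ord(σ) = 2


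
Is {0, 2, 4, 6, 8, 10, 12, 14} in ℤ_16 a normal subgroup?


H = {0, 2, 4, 6, 8, 10, 12, 14} in ℤ_16
ℤ_16 is abelian; every subgroup of an abelian group is normal

Yes, normal subgroup


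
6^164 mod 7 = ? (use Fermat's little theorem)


Fermat's little theorem: if p is prime and gcd(a,p)=1, then a^(p-1) ≡ 1 (mod p)
p = 7 is prime, gcd(6,7) = 1
Reduce exponent: 164 mod 6 = 2
So 6^164 ≡ 6^2 (mod 7)
6^2 mod 7 = 1

6^164 ≡ 1 (mod 7)


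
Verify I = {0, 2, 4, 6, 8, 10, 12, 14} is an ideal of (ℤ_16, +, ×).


Check ideal conditions for I = {0, 2, 4, 6, 8, 10, 12, 14} in ℤ_16:
(1) I is an additive subgroup? Yes
(2) For r ∈ ℤ_16 and a ∈ I: r·a ∈ I? Yes

Yes, I is an ideal of ℤ_16


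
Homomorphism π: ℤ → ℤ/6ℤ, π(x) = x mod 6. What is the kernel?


Kernel = preimage of identity
ker(π) = multiples of 6 = 6ℤ

ker(π) = 6ℤ


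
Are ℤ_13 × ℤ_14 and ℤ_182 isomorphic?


Comparing ℤ_13 × ℤ_14 and ℤ_182:
gcd(13,14) = 1, so ℤ_13 × ℤ_14 ≅ ℤ_182 (CRT)

Yes, ℤ_13 × ℤ_14 ≅ ℤ_182


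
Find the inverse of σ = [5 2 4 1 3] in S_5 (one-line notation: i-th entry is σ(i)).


To find σ⁻¹, swap domain and range:
σ(1) = 5 → σ⁻¹(5) = 1
σ(2) = 2 → σ⁻¹(2) = 2
σ(3) = 4 → σ⁻¹(4) = 3
σ(4) = 1 → σ⁻¹(1) = 4
σ(5) = 3 → σ⁻¹(3) = 5

σ⁻¹ = [4 2 5 3 1]


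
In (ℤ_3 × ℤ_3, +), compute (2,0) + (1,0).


Operation: componentwise addition mod (3, 3)
(2,0) + (1,0) = ((a₁+b₁) mod 3, (a₂+b₂) mod 3) with a = (2,0), b = (1,0)

(2,0) + (1,0) = (0,0)


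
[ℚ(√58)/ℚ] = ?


√58 has minimal polynomial x² - 58 (irreducible over ℚ since 58 is squarefree)

[ℚ(√58)/ℚ] = 2


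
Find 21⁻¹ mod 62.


Use the extended Euclidean algorithm to write 1 = 21·s + 62·t; then s mod 62 is the inverse.
Euclidean algorithm:
  21 = 0·62 + 21
  62 = 2·21 + 20
  21 = 1·20 + 1
  20 = 20·1 + 0
gcd(21,62) = 1
Back-substitution gives: 21·(3) + 62·(-1) = 1
So 21⁻¹ ≡ 3 ≡ 3 (mod 62)
Check: 21 × 3 = 63 ≡ 1 (mod 62) ✓

21⁻¹ ≡ 3 (mod 62)


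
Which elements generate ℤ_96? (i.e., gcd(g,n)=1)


g generates ℤ_n iff gcd(g,n) = 1
Prime factors of 96: 2, 3
Generators are g ∈ {1,...,95} not divisible by any of these primes.
Generators: {1, 5, 7, 11, 13, 17, 19, 23, 25, 29, 31, 35, 37, 41, 43, 47, 49, 53, 55, 59, 61, 65, 67, 71, 73, 77, 79, 83, 85, 89, 91, 95}
Number of generators = φ(96) = 32

Generators of ℤ_96 = {1, 5, 7, 11, 13, 17, 19, 23, 25, 29, 31, 35, 37, 41, 43, 47, 49, 53, 55, 59, 61, 65, 67, 71, 73, 77, 79, 83, 85, 89, 91, 95}


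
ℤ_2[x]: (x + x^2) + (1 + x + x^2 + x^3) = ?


Add coefficients mod 2:
x^0: 0 + 1 = 1 (mod 2)
x^1: 1 + 1 = 0 (mod 2)
x^2: 1 + 1 = 0 (mod 2)
x^3: 0 + 1 = 1 (mod 2)
Result: 1 + x^3

f + g = 1 + x^3


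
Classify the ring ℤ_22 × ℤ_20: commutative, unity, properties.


Direct product ring; commutative with unity (1,1); but (1,0)·(0,1) = (0,0) gives zero divisors, so not an integral domain
Commutative: Yes
Integral domain: No
Has unity: Yes

ℤ_22 × ℤ_20: Commutative=Yes, Unity=Yes


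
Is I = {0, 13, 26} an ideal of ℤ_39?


Check ideal conditions for I = {0, 13, 26} in ℤ_39:
(1) I is an additive subgroup? Yes
(2) For r ∈ ℤ_39 and a ∈ I: r·a ∈ I? Yes

Yes, I is an ideal of ℤ_39


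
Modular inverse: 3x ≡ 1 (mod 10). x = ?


Use the extended Euclidean algorithm to write 1 = 3·s + 10·t; then s mod 10 is the inverse.
Euclidean algorithm:
  3 = 0·10 + 3
  10 = 3·3 + 1
  3 = 3·1 + 0
gcd(3,10) = 1
Back-substitution gives: 3·(-3) + 10·(1) = 1
So 3⁻¹ ≡ -3 ≡ 7 (mod 10)
Check: 3 × 7 = 21 ≡ 1 (mod 10) ✓

3⁻¹ ≡ 7 (mod 10)


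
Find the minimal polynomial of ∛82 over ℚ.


∛82 satisfies x³ - 82 = 0, irreducible over ℚ (no rational root; 82 is not a perfect cube)

Minimal polynomial: x³ - 82


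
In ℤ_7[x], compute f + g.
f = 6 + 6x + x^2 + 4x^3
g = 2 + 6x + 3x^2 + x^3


Add coefficients mod 7:
x^0: 6 + 2 = 1 (mod 7)
x^1: 6 + 6 = 5 (mod 7)
x^2: 1 + 3 = 4 (mod 7)
x^3: 4 + 1 = 5 (mod 7)
Result: 1 + 5x + 4x^2 + 5x^3

f + g = 1 + 5x + 4x^2 + 5x^3


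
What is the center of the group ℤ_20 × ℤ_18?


Z(G) = {g ∈ G | gx = xg for all x ∈ G}
Direct product of abelian groups is abelian, so Z(G) = G

Z(ℤ_20 × ℤ_18) = ℤ_20 × ℤ_18


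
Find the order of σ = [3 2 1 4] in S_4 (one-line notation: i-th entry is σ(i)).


Cycle decomposition: (1 3)
Cycle lengths: 2
Order = lcm(2) = 2

ord(σ) = 2


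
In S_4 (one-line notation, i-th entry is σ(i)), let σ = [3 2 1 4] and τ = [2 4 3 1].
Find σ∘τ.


σ∘τ: apply τ first, then σ
1 →τ 2 →σ 2
2 →τ 4 →σ 4
3 →τ 3 →σ 1
4 →τ 1 →σ 3

σ∘τ = [2 4 1 3]


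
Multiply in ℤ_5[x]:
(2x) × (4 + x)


Expand and collect like terms; reduce coefficients mod 5:
x^0: 0·4 = 0 ≡ 0 (mod 5)
x^1: 0·1 + 2·4 = 8 ≡ 3 (mod 5)
x^2: 2·1 = 2 ≡ 2 (mod 5)
Result: 3x + 2x^2

f · g = 3x + 2x^2


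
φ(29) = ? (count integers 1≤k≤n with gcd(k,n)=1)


φ(n) = count of k ∈ {1,...,n} with gcd(k,n)=1
Coprimes to 29: {1, 2, 3, 4, 5, 6, 7, 8, 9, 10, 11, 12, 13, 14, 15, 16, 17, 18, 19, 20, 21, 22, 23, 24, 25, 26, 27, 28}
Count: 28

φ(29) = 28


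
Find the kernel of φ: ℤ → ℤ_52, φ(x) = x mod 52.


Kernel = preimage of identity
ker(φ) = {x ∈ ℤ : x ≡ 0 (mod 52)} = 52ℤ = {0, ±52, ±104, ...}

ker(φ) = 52ℤ


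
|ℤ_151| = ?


ℤ_n has n elements.

|ℤ_151| = 151


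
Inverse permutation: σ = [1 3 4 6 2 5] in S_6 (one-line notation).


To find σ⁻¹, swap domain and range:
σ(1) = 1 → σ⁻¹(1) = 1
σ(2) = 3 → σ⁻¹(3) = 2
σ(3) = 4 → σ⁻¹(4) = 3
σ(4) = 6 → σ⁻¹(6) = 4
σ(5) = 2 → σ⁻¹(2) = 5
σ(6) = 5 → σ⁻¹(5) = 6

σ⁻¹ = [1 5 2 3 6 4]


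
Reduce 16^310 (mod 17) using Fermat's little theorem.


Fermat's little theorem: if p is prime and gcd(a,p)=1, then a^(p-1) ≡ 1 (mod p)
p = 17 is prime, gcd(16,17) = 1
Reduce exponent: 310 mod 16 = 6
So 16^310 ≡ 16^6 (mod 17)
16^6 mod 17 = 1

16^310 ≡ 1 (mod 17)


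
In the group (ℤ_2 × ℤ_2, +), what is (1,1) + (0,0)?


Operation: componentwise addition mod (2, 2)
(1,1) + (0,0) = ((a₁+b₁) mod 2, (a₂+b₂) mod 2) with a = (1,1), b = (0,0)

(1,1) + (0,0) = (1,1)


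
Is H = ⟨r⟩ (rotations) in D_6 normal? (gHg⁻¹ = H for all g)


H = ⟨r⟩ (rotations) in D_6
The rotation subgroup ⟨r⟩ has index 2 in D_6, so it is normal

Yes, normal subgroup


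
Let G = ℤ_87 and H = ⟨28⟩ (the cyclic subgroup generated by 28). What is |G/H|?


|⟨28⟩| = n / gcd(28, 87) = 87 / 1 = 87
H is normal (ℤ_87 is abelian).
|G/H| = |G| / |H| = 87 / 87 = 1

|G/H| = 1


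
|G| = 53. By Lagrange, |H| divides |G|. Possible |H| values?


Lagrange's theorem: |H| divides |G|
|G| = 53
Divisors of 53: 1, 53

Possible subgroup orders: {1, 53}


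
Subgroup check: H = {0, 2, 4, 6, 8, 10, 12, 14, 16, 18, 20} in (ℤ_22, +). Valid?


Subgroup test for H = {0, 2, 4, 6, 8, 10, 12, 14, 16, 18, 20} in (ℤ_22, +):
(1) 0 ∈ H? Yes
(2) Closure: for all a,b ∈ H, (a+b) mod 22 ∈ H? Yes
(3) Inverses: for all a ∈ H, -a mod 22 ∈ H? Yes

Yes, H is a subgroup of ℤ_22


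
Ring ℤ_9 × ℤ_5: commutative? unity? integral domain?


Direct product ring; commutative with unity (1,1); but (1,0)·(0,1) = (0,0) gives zero divisors, so not an integral domain
Commutative: Yes
Integral domain: No
Has unity: Yes

ℤ_9 × ℤ_5: Commutative=Yes, Unity=Yes


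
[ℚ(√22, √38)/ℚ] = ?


[ℚ(√22,√38):ℚ] = [ℚ(√22,√38):ℚ(√22)]·[ℚ(√22):ℚ] = 2·2 = 4

[ℚ(√22, √38)/ℚ] = 4


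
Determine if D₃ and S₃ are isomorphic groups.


Comparing D₃ and S₃:
Both are the unique non-abelian group of order 6

Yes, D₃ ≅ S₃


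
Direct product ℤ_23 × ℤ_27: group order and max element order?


|ℤ_23 × ℤ_27| = 23 × 27 = 621
Max element order = lcm(23,27) = 621
Cyclic? Yes (gcd=1)

|ℤ_23×ℤ_27| = 621, max element order = 621


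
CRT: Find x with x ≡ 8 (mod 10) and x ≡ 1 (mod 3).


m₁ = 10, m₂ = 3, gcd = 1, so CRT applies. M = m₁·m₂ = 30
Let M₁ = M/m₁ = 3, M₂ = M/m₂ = 10
Find y₁ ≡ M₁⁻¹ (mod m₁): 3⁻¹ ≡ 7 (mod 10)
Find y₂ ≡ M₂⁻¹ (mod m₂): 10⁻¹ ≡ 1 (mod 3)
x = a₁·M₁·y₁ + a₂·M₂·y₂ = 8·3·7 + 1·10·1 = 178
Reduce mod 30: x ≡ 28
Check: 28 mod 10 = 8 ✓, 28 mod 3 = 1 ✓

x ≡ 28 (mod 30)


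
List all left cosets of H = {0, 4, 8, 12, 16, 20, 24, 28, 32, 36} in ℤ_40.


H = {0, 4, 8, 12, 16, 20, 24, 28, 32, 36}, |H| = 10
Number of cosets = |G|/|H| = 40/10 = 4
0 + H = {0, 4, 8, 12, 16, 20, 24, 28, 32, 36}
1 + H = {1, 5, 9, 13, 17, 21, 25, 29, 33, 37}
2 + H = {2, 6, 10, 14, 18, 22, 26, 30, 34, 38}
3 + H = {3, 7, 11, 15, 19, 23, 27, 31, 35, 39}

Cosets: 0+H={0,4,8,12,16,20,24,28,32,36}; 1+H={1,5,9,13,17,21,25,29,33,37}; 2+H={2,6,10,14,18,22,26,30,34,38}; 3+H={3,7,11,15,19,23,27,31,35,39}


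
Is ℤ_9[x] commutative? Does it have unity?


ℤ_9 has zero divisors (3·3 ≡ 0), and these lift to constant zero divisors in ℤ_9[x]; so not an integral domain
Commutative: Yes
Integral domain: No
Has unity: Yes

ℤ_9[x]: Commutative=Yes, Unity=Yes


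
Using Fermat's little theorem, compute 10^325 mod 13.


Fermat's little theorem: if p is prime and gcd(a,p)=1, then a^(p-1) ≡ 1 (mod p)
p = 13 is prime, gcd(10,13) = 1
Reduce exponent: 325 mod 12 = 1
So 10^325 ≡ 10^1 (mod 13)
10^1 mod 13 = 10

10^325 ≡ 10 (mod 13)


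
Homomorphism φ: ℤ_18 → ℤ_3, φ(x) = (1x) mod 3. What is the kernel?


Kernel = preimage of identity
ker(φ) = {x ∈ ℤ_18 : 1x ≡ 0 (mod 3)}. Since 3 | 18, φ is well-defined. The kernel is the cyclic subgroup ⟨3⟩ of ℤ_18 (order 6), i.e. {0, 3, 6, 9, 12, 15}

ker(φ) = {0, 3, 6, 9, 12, 15}


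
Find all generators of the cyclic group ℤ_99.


g generates ℤ_n iff gcd(g,n) = 1
Prime factors of 99: 3, 11
Generators are g ∈ {1,...,98} not divisible by any of these primes.
Generators: {1, 2, 4, 5, 7, 8, 10, 13, 14, 16, 17, 19, 20, 23, 25, 26, 28, 29, 31, 32, 34, 35, 37, 38, 40, 41, 43, 46, 47, 49, 50, 52, 53, 56, 58, 59, 61, 62, 64, 65, 67, 68, 70, 71, 73, 74, 76, 79, 80, 82, 83, 85, 86, 89, 91, 92, 94, 95, 97, 98}
Number of generators = φ(99) = 60

Generators of ℤ_99 = {1, 2, 4, 5, 7, 8, 10, 13, 14, 16, 17, 19, 20, 23, 25, 26, 28, 29, 31, 32, 34, 35, 37, 38, 40, 41, 43, 46, 47, 49, 50, 52, 53, 56, 58, 59, 61, 62, 64, 65, 67, 68, 70, 71, 73, 74, 76, 79, 80, 82, 83, 85, 86, 89, 91, 92, 94, 95, 97, 98}


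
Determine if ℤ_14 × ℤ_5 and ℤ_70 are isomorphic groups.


Comparing ℤ_14 × ℤ_5 and ℤ_70:
gcd(14,5) = 1, so ℤ_14 × ℤ_5 ≅ ℤ_70 (CRT)

Yes, ℤ_14 × ℤ_5 ≅ ℤ_70


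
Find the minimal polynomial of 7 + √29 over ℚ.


Let α = 7 + √29. Then α - 7 = √29, so (α - 7)² = 29, giving α² - 14α + 20 = 0. Degree 2 and α ∉ ℚ, so this is the minimal polynomial.

Minimal polynomial: x² - 14x + 20


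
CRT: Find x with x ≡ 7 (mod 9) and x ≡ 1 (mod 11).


m₁ = 9, m₂ = 11, gcd = 1, so CRT applies. M = m₁·m₂ = 99
Let M₁ = M/m₁ = 11, M₂ = M/m₂ = 9
Find y₁ ≡ M₁⁻¹ (mod m₁): 11⁻¹ ≡ 5 (mod 9)
Find y₂ ≡ M₂⁻¹ (mod m₂): 9⁻¹ ≡ 5 (mod 11)
x = a₁·M₁·y₁ + a₂·M₂·y₂ = 7·11·5 + 1·9·5 = 430
Reduce mod 99: x ≡ 34
Check: 34 mod 9 = 7 ✓, 34 mod 11 = 1 ✓

x ≡ 34 (mod 99)


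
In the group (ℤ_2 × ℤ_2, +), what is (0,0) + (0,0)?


Operation: componentwise addition mod (2, 2)
(0,0) + (0,0) = ((a₁+b₁) mod 2, (a₂+b₂) mod 2) with a = (0,0), b = (0,0)

(0,0) + (0,0) = (0,0)


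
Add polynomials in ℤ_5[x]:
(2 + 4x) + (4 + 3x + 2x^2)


Add coefficients mod 5:
x^0: 2 + 4 = 1 (mod 5)
x^1: 4 + 3 = 2 (mod 5)
x^2: 0 + 2 = 2 (mod 5)
Result: 1 + 2x + 2x^2

f + g = 1 + 2x + 2x^2


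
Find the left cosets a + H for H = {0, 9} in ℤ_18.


H = {0, 9}, |H| = 2
Number of cosets = |G|/|H| = 18/2 = 9
0 + H = {0, 9}
1 + H = {1, 10}
2 + H = {2, 11}
3 + H = {3, 12}
4 + H = {4, 13}
5 + H = {5, 14}
6 + H = {6, 15}
7 + H = {7, 16}
8 + H = {8, 17}

Cosets: 0+H={0,9}; 1+H={1,10}; 2+H={2,11}; 3+H={3,12}; 4+H={4,13}; 5+H={5,14}; 6+H={6,15}; 7+H={7,16}; 8+H={8,17}


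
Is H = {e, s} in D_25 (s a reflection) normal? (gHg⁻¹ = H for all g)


H = {e, s} in D_25 (s a reflection)
r·s·r⁻¹ = sr⁻² ≠ s for n ≥ 3, so {e, s} is not closed under conjugation

No, not a normal subgroup


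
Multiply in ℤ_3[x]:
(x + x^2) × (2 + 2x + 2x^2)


Expand and collect like terms; reduce coefficients mod 3:
x^0: 0·2 = 0 ≡ 0 (mod 3)
x^1: 0·2 + 1·2 = 2 ≡ 2 (mod 3)
x^2: 0·2 + 1·2 + 1·2 = 4 ≡ 1 (mod 3)
x^3: 1·2 + 1·2 = 4 ≡ 1 (mod 3)
x^4: 1·2 = 2 ≡ 2 (mod 3)
Result: 2x + x^2 + x^3 + 2x^4

f · g = 2x + x^2 + x^3 + 2x^4


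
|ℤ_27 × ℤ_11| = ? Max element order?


|ℤ_27 × ℤ_11| = 27 × 11 = 297
Max element order = lcm(27,11) = 297
Cyclic? Yes (gcd=1)

|ℤ_27×ℤ_11| = 297, max element order = 297


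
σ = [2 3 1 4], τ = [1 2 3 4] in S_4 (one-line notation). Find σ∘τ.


σ∘τ: apply τ first, then σ
1 →τ 1 →σ 2
2 →τ 2 →σ 3
3 →τ 3 →σ 1
4 →τ 4 →σ 4

σ∘τ = [2 3 1 4]


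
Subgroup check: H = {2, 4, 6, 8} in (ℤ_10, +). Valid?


Subgroup test for H = {2, 4, 6, 8} in (ℤ_10, +):
(1) 0 ∈ H? No
(2) Closure: for all a,b ∈ H, (a+b) mod 10 ∈ H? No  [counterexample: 2 + 8 = 0 ∉ H]
(3) Inverses: for all a ∈ H, -a mod 10 ∈ H? Yes

No, H is not a subgroup of ℤ_10


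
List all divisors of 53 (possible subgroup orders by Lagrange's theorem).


Lagrange's theorem: |H| divides |G|
|G| = 53
Divisors of 53: 1, 53

Possible subgroup orders: {1, 53}


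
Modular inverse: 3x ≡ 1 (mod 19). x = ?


Use the extended Euclidean algorithm to write 1 = 3·s + 19·t; then s mod 19 is the inverse.
Euclidean algorithm:
  3 = 0·19 + 3
  19 = 6·3 + 1
  3 = 3·1 + 0
gcd(3,19) = 1
Back-substitution gives: 3·(-6) + 19·(1) = 1
So 3⁻¹ ≡ -6 ≡ 13 (mod 19)
Check: 3 × 13 = 39 ≡ 1 (mod 19) ✓

3⁻¹ ≡ 13 (mod 19)


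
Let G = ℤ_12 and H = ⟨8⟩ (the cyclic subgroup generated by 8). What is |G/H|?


|⟨8⟩| = n / gcd(8, 12) = 12 / 4 = 3
H is normal (ℤ_12 is abelian).
|G/H| = |G| / |H| = 12 / 3 = 4

|G/H| = 4


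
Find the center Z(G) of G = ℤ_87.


Z(G) = {g ∈ G | gx = xg for all x ∈ G}
ℤ_87 is abelian, so Z(G) = G

Z(ℤ_87) = ℤ_87


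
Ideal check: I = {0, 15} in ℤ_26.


Check ideal conditions for I = {0, 15} in ℤ_26:
(1) I is an additive subgroup? No
(2) For r ∈ ℤ_26 and a ∈ I: r·a ∈ I? No  [counterexample: r=2, a=15, r·a mod 26 = 4 ∉ I]

No, I is not an ideal of ℤ_26


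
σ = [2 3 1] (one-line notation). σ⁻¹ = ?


To find σ⁻¹, swap domain and range:
σ(1) = 2 → σ⁻¹(2) = 1
σ(2) = 3 → σ⁻¹(3) = 2
σ(3) = 1 → σ⁻¹(1) = 3

σ⁻¹ = [3 1 2]


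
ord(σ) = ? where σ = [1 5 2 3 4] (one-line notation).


Cycle decomposition: (2 5 4 3)
Cycle lengths: 4
Order = lcm(4) = 4

ord(σ) = 4


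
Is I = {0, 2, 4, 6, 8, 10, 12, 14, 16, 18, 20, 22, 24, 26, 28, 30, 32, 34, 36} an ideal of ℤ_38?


Check ideal conditions for I = {0, 2, 4, 6, 8, 10, 12, 14, 16, 18, 20, 22, 24, 26, 28, 30, 32, 34, 36} in ℤ_38:
(1) I is an additive subgroup? Yes
(2) For r ∈ ℤ_38 and a ∈ I: r·a ∈ I? Yes

Yes, I is an ideal of ℤ_38


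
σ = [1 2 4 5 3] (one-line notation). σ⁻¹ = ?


To find σ⁻¹, swap domain and range:
σ(1) = 1 → σ⁻¹(1) = 1
σ(2) = 2 → σ⁻¹(2) = 2
σ(3) = 4 → σ⁻¹(4) = 3
σ(4) = 5 → σ⁻¹(5) = 4
σ(5) = 3 → σ⁻¹(3) = 5

σ⁻¹ = [1 2 5 3 4]


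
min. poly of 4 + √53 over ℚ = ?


Let α = 4 + √53. Then α - 4 = √53, so (α - 4)² = 53, giving α² - 8α - 37 = 0. Degree 2 and α ∉ ℚ, so this is the minimal polynomial.

Minimal polynomial: x² - 8x - 37


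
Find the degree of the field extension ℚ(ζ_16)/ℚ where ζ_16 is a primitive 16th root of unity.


[ℚ(ζ_n):ℚ] = deg Φ_n(x) = φ(n). Here φ(16) = 8

[ℚ(ζ_16)/ℚ where ζ_16 is a primitive 16th root of unity] = 8


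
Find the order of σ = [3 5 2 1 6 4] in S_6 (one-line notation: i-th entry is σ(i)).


Cycle decomposition: (1 3 2 5 6 4)
Cycle lengths: 6
Order = lcm(6) = 6

ord(σ) = 6


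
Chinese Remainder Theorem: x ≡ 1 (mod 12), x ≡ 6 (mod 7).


m₁ = 12, m₂ = 7, gcd = 1, so CRT applies. M = m₁·m₂ = 84
Let M₁ = M/m₁ = 7, M₂ = M/m₂ = 12
Find y₁ ≡ M₁⁻¹ (mod m₁): 7⁻¹ ≡ 7 (mod 12)
Find y₂ ≡ M₂⁻¹ (mod m₂): 12⁻¹ ≡ 3 (mod 7)
x = a₁·M₁·y₁ + a₂·M₂·y₂ = 1·7·7 + 6·12·3 = 265
Reduce mod 84: x ≡ 13
Check: 13 mod 12 = 1 ✓, 13 mod 7 = 6 ✓

x ≡ 13 (mod 84)


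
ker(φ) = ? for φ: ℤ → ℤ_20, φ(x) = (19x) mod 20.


Kernel = preimage of identity
ker(φ) = {x ∈ ℤ : 19x ≡ 0 (mod 20)}. gcd(19,20) = 1, so 19x ≡ 0 (mod 20) ⟺ x ≡ 0 (mod 20/1 = 20). Hence ker(φ) = 20ℤ

ker(φ) = 20ℤ


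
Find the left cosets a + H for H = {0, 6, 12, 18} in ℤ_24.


H = {0, 6, 12, 18}, |H| = 4
Number of cosets = |G|/|H| = 24/4 = 6
0 + H = {0, 6, 12, 18}
1 + H = {1, 7, 13, 19}
2 + H = {2, 8, 14, 20}
3 + H = {3, 9, 15, 21}
4 + H = {4, 10, 16, 22}
5 + H = {5, 11, 17, 23}

Cosets: 0+H={0,6,12,18}; 1+H={1,7,13,19}; 2+H={2,8,14,20}; 3+H={3,9,15,21}; 4+H={4,10,16,22}; 5+H={5,11,17,23}


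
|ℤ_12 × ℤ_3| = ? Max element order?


|ℤ_12 × ℤ_3| = 12 × 3 = 36
Max element order = lcm(12,3) = 12
Cyclic? No (gcd=3)

|ℤ_12×ℤ_3| = 36, max element order = 12


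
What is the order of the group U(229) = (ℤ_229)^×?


U(n) is the group of units mod n; |U(n)| = φ(n)
|U(229)| = φ(229) = 228

|U(229) = (ℤ_229)^×| = 228


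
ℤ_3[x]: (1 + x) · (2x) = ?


Expand and collect like terms; reduce coefficients mod 3:
x^0: 1·0 = 0 ≡ 0 (mod 3)
x^1: 1·2 + 1·0 = 2 ≡ 2 (mod 3)
x^2: 1·2 = 2 ≡ 2 (mod 3)
Result: 2x + 2x^2

f · g = 2x + 2x^2


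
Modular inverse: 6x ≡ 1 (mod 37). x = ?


Use the extended Euclidean algorithm to write 1 = 6·s + 37·t; then s mod 37 is the inverse.
Euclidean algorithm:
  6 = 0·37 + 6
  37 = 6·6 + 1
  6 = 6·1 + 0
gcd(6,37) = 1
Back-substitution gives: 6·(-6) + 37·(1) = 1
So 6⁻¹ ≡ -6 ≡ 31 (mod 37)
Check: 6 × 31 = 186 ≡ 1 (mod 37) ✓

6⁻¹ ≡ 31 (mod 37)


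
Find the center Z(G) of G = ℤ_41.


Z(G) = {g ∈ G | gx = xg for all x ∈ G}
ℤ_41 is abelian, so Z(G) = G

Z(ℤ_41) = ℤ_41


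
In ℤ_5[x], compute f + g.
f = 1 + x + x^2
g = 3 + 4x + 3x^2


Add coefficients mod 5:
x^0: 1 + 3 = 4 (mod 5)
x^1: 1 + 4 = 0 (mod 5)
x^2: 1 + 3 = 4 (mod 5)
Result: 4 + 4x^2

f + g = 4 + 4x^2


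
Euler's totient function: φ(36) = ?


Factor n: 36 = 2^2 × 3^2
φ(n) = n · ∏(1 - 1/p) over distinct primes p | n
φ(36) = 36 · (1 - 1/2) · (1 - 1/3) = 12

φ(36) = 12


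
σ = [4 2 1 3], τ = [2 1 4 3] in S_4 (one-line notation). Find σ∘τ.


σ∘τ: apply τ first, then σ
1 →τ 2 →σ 2
2 →τ 1 →σ 4
3 →τ 4 →σ 3
4 →τ 3 →σ 1

σ∘τ = [2 4 3 1]


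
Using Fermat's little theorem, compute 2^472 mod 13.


Fermat's little theorem: if p is prime and gcd(a,p)=1, then a^(p-1) ≡ 1 (mod p)
p = 13 is prime, gcd(2,13) = 1
Reduce exponent: 472 mod 12 = 4
So 2^472 ≡ 2^4 (mod 13)
2^4 mod 13 = 3

2^472 ≡ 3 (mod 13)


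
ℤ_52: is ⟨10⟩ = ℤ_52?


g generates ℤ_n iff gcd(g, n) = 1
gcd(10, 52) = 2
Since gcd = 2 ≠ 1, ⟨10⟩ has order 26 < 52, so 10 is not a generator.

No, 10 does not generate ℤ_52


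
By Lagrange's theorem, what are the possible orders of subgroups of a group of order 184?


Lagrange's theorem: |H| divides |G|
|G| = 184
Divisors of 184: 1, 2, 4, 8, 23, 46, 92, 184

Possible subgroup orders: {1, 2, 4, 8, 23, 46, 92, 184}


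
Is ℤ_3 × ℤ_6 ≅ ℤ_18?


Comparing ℤ_3 × ℤ_6 and ℤ_18:
gcd(3,6) = 3 ≠ 1. Max element order in ℤ_3×ℤ_6 is lcm(3,6) = 6 < 18, so it has no element of order 18

No, ℤ_3 × ℤ_6 ≇ ℤ_18


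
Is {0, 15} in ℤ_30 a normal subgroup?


H = {0, 15} in ℤ_30
ℤ_30 is abelian; every subgroup of an abelian group is normal

Yes, normal subgroup


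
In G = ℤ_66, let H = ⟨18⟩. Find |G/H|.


|⟨18⟩| = n / gcd(18, 66) = 66 / 6 = 11
H is normal (ℤ_66 is abelian).
|G/H| = |G| / |H| = 66 / 11 = 6

|G/H| = 6


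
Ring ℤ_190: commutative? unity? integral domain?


ℤ_190 is a commutative ring with unity 1; 190 = 2×95 is composite, so 2·95 ≡ 0 gives zero divisors (not an integral domain)
Commutative: Yes
Integral domain: No
Has unity: Yes

ℤ_190: Commutative=Yes, Unity=Yes


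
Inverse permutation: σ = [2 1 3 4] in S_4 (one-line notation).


To find σ⁻¹, swap domain and range:
σ(1) = 2 → σ⁻¹(2) = 1
σ(2) = 1 → σ⁻¹(1) = 2
σ(3) = 3 → σ⁻¹(3) = 3
σ(4) = 4 → σ⁻¹(4) = 4

σ⁻¹ = [2 1 3 4]


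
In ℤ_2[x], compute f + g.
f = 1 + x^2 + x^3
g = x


Add coefficients mod 2:
x^0: 1 + 0 = 1 (mod 2)
x^1: 0 + 1 = 1 (mod 2)
x^2: 1 + 0 = 1 (mod 2)
x^3: 1 + 0 = 1 (mod 2)
Result: 1 + x + x^2 + x^3

f + g = 1 + x + x^2 + x^3


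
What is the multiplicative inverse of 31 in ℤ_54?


Use the extended Euclidean algorithm to write 1 = 31·s + 54·t; then s mod 54 is the inverse.
Euclidean algorithm:
  31 = 0·54 + 31
  54 = 1·31 + 23
  31 = 1·23 + 8
  23 = 2·8 + 7
  8 = 1·7 + 1
  7 = 7·1 + 0
gcd(31,54) = 1
Back-substitution gives: 31·(7) + 54·(-4) = 1
So 31⁻¹ ≡ 7 ≡ 7 (mod 54)
Check: 31 × 7 = 217 ≡ 1 (mod 54) ✓

31⁻¹ ≡ 7 (mod 54)


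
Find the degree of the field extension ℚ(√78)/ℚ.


√78 has minimal polynomial x² - 78 (irreducible over ℚ since 78 is squarefree)

[ℚ(√78)/ℚ] = 2


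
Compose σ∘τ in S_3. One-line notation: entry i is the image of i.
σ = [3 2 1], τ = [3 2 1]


σ∘τ: apply τ first, then σ
1 →τ 3 →σ 1
2 →τ 2 →σ 2
3 →τ 1 →σ 3

σ∘τ = [1 2 3]


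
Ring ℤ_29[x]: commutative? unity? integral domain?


ℤ_29 is a field (n prime), so ℤ_29[x] is a commutative integral domain with unity
Commutative: Yes
Integral domain: Yes
Has unity: Yes

ℤ_29[x]: Commutative=Yes, Unity=Yes


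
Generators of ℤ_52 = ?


g generates ℤ_n iff gcd(g,n) = 1
Prime factors of 52: 2, 13
Generators are g ∈ {1,...,51} not divisible by any of these primes.
Generators: {1, 3, 5, 7, 9, 11, 15, 17, 19, 21, 23, 25, 27, 29, 31, 33, 35, 37, 41, 43, 45, 47, 49, 51}
Number of generators = φ(52) = 24

Generators of ℤ_52 = {1, 3, 5, 7, 9, 11, 15, 17, 19, 21, 23, 25, 27, 29, 31, 33, 35, 37, 41, 43, 45, 47, 49, 51}


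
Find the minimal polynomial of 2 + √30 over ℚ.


Let α = 2 + √30. Then α - 2 = √30, so (α - 2)² = 30, giving α² - 4α - 26 = 0. Degree 2 and α ∉ ℚ, so this is the minimal polynomial.

Minimal polynomial: x² - 4x - 26


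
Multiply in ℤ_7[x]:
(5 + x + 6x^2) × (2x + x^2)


Expand and collect like terms; reduce coefficients mod 7:
x^0: 5·0 = 0 ≡ 0 (mod 7)
x^1: 5·2 + 1·0 = 10 ≡ 3 (mod 7)
x^2: 5·1 + 1·2 + 6·0 = 7 ≡ 0 (mod 7)
x^3: 1·1 + 6·2 = 13 ≡ 6 (mod 7)
x^4: 6·1 = 6 ≡ 6 (mod 7)
Result: 3x + 6x^3 + 6x^4

f · g = 3x + 6x^3 + 6x^4


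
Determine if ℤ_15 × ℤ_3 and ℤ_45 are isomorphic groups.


Comparing ℤ_15 × ℤ_3 and ℤ_45:
gcd(15,3) = 3 ≠ 1. Max element order in ℤ_15×ℤ_3 is lcm(15,3) = 15 < 45, so it has no element of order 45

No, ℤ_15 × ℤ_3 ≇ ℤ_45


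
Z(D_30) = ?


Z(G) = {g ∈ G | gx = xg for all x ∈ G}
For even n, Z(D_n) = {e, r^(n/2)}: the 180° rotation r^15 commutes with every reflection and rotation

Z(D_30) = {e, r^15}


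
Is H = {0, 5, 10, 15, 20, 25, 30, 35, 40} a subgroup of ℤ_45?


Subgroup test for H = {0, 5, 10, 15, 20, 25, 30, 35, 40} in (ℤ_45, +):
(1) 0 ∈ H? Yes
(2) Closure: for all a,b ∈ H, (a+b) mod 45 ∈ H? Yes
(3) Inverses: for all a ∈ H, -a mod 45 ∈ H? Yes

Yes, H is a subgroup of ℤ_45


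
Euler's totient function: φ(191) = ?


Factor n: 191 = 191
φ(n) = n · ∏(1 - 1/p) over distinct primes p | n
φ(191) = 191 · (1 - 1/191) = 190

φ(191) = 190


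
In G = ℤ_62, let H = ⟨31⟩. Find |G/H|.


|⟨31⟩| = n / gcd(31, 62) = 62 / 31 = 2
H is normal (ℤ_62 is abelian).
|G/H| = |G| / |H| = 62 / 2 = 31

|G/H| = 31


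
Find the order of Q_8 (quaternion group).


Q_8 = {±1, ±i, ±j, ±k}
|Q_8| = 8

|Q_8 (quaternion group)| = 8


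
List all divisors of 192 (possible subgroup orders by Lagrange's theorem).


Lagrange's theorem: |H| divides |G|
|G| = 192
Divisors of 192: 1, 2, 3, 4, 6, 8, 12, 16, 24, 32, 48, 64, 96, 192

Possible subgroup orders: {1, 2, 3, 4, 6, 8, 12, 16, 24, 32, 48, 64, 96, 192}


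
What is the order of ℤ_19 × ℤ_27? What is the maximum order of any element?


|ℤ_19 × ℤ_27| = 19 × 27 = 513
Max element order = lcm(19,27) = 513
Cyclic? Yes (gcd=1)

|ℤ_19×ℤ_27| = 513, max element order = 513


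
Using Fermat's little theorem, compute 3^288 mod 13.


Fermat's little theorem: if p is prime and gcd(a,p)=1, then a^(p-1) ≡ 1 (mod p)
p = 13 is prime, gcd(3,13) = 1
Reduce exponent: 288 mod 12 = 0
So 3^288 ≡ 3^0 (mod 13)
3^0 = 1

3^288 ≡ 1 (mod 13)


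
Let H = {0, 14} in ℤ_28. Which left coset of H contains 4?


4 + H = {4 + h (mod 28) : h ∈ H}
4+0=4, 4+14=18

4 + H = {4, 18}


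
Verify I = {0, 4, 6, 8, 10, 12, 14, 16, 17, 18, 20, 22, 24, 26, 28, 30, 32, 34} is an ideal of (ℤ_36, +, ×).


Check ideal conditions for I = {0, 4, 6, 8, 10, 12, 14, 16, 17, 18, 20, 22, 24, 26, 28, 30, 32, 34} in ℤ_36:
(1) I is an additive subgroup? No
(2) For r ∈ ℤ_36 and a ∈ I: r·a ∈ I? No  [counterexample: r=3, a=17, r·a mod 36 = 15 ∉ I]

No, I is not an ideal of ℤ_36


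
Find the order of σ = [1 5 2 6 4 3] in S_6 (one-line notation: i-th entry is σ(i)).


Cycle decomposition: (2 5 4 6 3)
Cycle lengths: 5
Order = lcm(5) = 5

ord(σ) = 5


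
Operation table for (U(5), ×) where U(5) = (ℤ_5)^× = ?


Elements: {1, 2, 3, 4}
Operation: multiplication mod 5
Entry (a, b) = (a × b) mod 5

Cayley table:
  | 1 | 2 | 3 | 4
1 | 1 | 2 | 3 | 4
2 | 2 | 4 | 1 | 3
3 | 3 | 1 | 4 | 2
4 | 4 | 3 | 2 | 1


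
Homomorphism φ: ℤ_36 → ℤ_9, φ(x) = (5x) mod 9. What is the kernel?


Kernel = preimage of identity
ker(φ) = {x ∈ ℤ_36 : 5x ≡ 0 (mod 9)}. Since 9 | 36, φ is well-defined. The kernel is the cyclic subgroup ⟨9⟩ of ℤ_36 (order 4), i.e. {0, 9, 18, 27}

ker(φ) = {0, 9, 18, 27}


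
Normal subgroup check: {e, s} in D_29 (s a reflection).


H = {e, s} in D_29 (s a reflection)
r·s·r⁻¹ = sr⁻² ≠ s for n ≥ 3, so {e, s} is not closed under conjugation

No, not a normal subgroup


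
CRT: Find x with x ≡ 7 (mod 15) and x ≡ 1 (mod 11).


m₁ = 15, m₂ = 11, gcd = 1, so CRT applies. M = m₁·m₂ = 165
Let M₁ = M/m₁ = 11, M₂ = M/m₂ = 15
Find y₁ ≡ M₁⁻¹ (mod m₁): 11⁻¹ ≡ 11 (mod 15)
Find y₂ ≡ M₂⁻¹ (mod m₂): 15⁻¹ ≡ 3 (mod 11)
x = a₁·M₁·y₁ + a₂·M₂·y₂ = 7·11·11 + 1·15·3 = 892
Reduce mod 165: x ≡ 67
Check: 67 mod 15 = 7 ✓, 67 mod 11 = 1 ✓

x ≡ 67 (mod 165)


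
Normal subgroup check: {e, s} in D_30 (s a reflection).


H = {e, s} in D_30 (s a reflection)
r·s·r⁻¹ = sr⁻² ≠ s for n ≥ 3, so {e, s} is not closed under conjugation

No, not a normal subgroup


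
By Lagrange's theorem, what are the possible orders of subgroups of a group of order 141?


Lagrange's theorem: |H| divides |G|
|G| = 141
Divisors of 141: 1, 3, 47, 141

Possible subgroup orders: {1, 3, 47, 141}


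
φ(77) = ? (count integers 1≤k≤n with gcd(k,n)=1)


Factor n: 77 = 7 × 11
φ(n) = n · ∏(1 - 1/p) over distinct primes p | n
φ(77) = 77 · (1 - 1/7) · (1 - 1/11) = 60

φ(77) = 60


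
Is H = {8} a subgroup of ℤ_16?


Subgroup test for H = {8} in (ℤ_16, +):
(1) 0 ∈ H? No
(2) Closure: for all a,b ∈ H, (a+b) mod 16 ∈ H? No  [counterexample: 8 + 8 = 0 ∉ H]
(3) Inverses: for all a ∈ H, -a mod 16 ∈ H? Yes

No, H is not a subgroup of ℤ_16


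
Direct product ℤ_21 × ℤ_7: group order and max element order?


|ℤ_21 × ℤ_7| = 21 × 7 = 147
Max element order = lcm(21,7) = 21
Cyclic? No (gcd=7)

|ℤ_21×ℤ_7| = 147, max element order = 21


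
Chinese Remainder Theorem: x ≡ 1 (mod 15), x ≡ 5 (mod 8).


m₁ = 15, m₂ = 8, gcd = 1, so CRT applies. M = m₁·m₂ = 120
Let M₁ = M/m₁ = 8, M₂ = M/m₂ = 15
Find y₁ ≡ M₁⁻¹ (mod m₁): 8⁻¹ ≡ 2 (mod 15)
Find y₂ ≡ M₂⁻¹ (mod m₂): 15⁻¹ ≡ 7 (mod 8)
x = a₁·M₁·y₁ + a₂·M₂·y₂ = 1·8·2 + 5·15·7 = 541
Reduce mod 120: x ≡ 61
Check: 61 mod 15 = 1 ✓, 61 mod 8 = 5 ✓

x ≡ 61 (mod 120)
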